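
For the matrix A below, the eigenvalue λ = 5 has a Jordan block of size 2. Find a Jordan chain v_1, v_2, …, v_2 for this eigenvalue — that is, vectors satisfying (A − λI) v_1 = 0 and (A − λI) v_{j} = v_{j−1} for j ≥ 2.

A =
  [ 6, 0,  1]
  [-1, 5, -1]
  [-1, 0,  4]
A Jordan chain for λ = 5 of length 2:
v_1 = (1, -1, -1)ᵀ
v_2 = (1, 0, 0)ᵀ

Let N = A − (5)·I. We want v_2 with N^2 v_2 = 0 but N^1 v_2 ≠ 0; then v_{j-1} := N · v_j for j = 2, …, 2.

Pick v_2 = (1, 0, 0)ᵀ.
Then v_1 = N · v_2 = (1, -1, -1)ᵀ.

Sanity check: (A − (5)·I) v_1 = (0, 0, 0)ᵀ = 0. ✓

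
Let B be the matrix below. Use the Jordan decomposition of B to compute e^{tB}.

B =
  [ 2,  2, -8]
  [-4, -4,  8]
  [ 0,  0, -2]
e^{tB} =
  [2 - exp(-2*t), 1 - exp(-2*t), -4 + 4*exp(-2*t)]
  [-2 + 2*exp(-2*t), -1 + 2*exp(-2*t), 4 - 4*exp(-2*t)]
  [0, 0, exp(-2*t)]

Strategy: write B = P · J · P⁻¹ where J is a Jordan canonical form, so e^{tB} = P · e^{tJ} · P⁻¹, and e^{tJ} can be computed block-by-block.

B has Jordan form
J =
  [-2,  0, 0]
  [ 0, -2, 0]
  [ 0,  0, 0]
(up to reordering of blocks).

Per-block formulas:
  For a 1×1 block at λ = -2: exp(t · [-2]) = [e^(-2t)].
  For a 1×1 block at λ = 0: exp(t · [0]) = [e^(0t)].

After assembling e^{tJ} and conjugating by P, we get:

e^{tB} =
  [2 - exp(-2*t), 1 - exp(-2*t), -4 + 4*exp(-2*t)]
  [-2 + 2*exp(-2*t), -1 + 2*exp(-2*t), 4 - 4*exp(-2*t)]
  [0, 0, exp(-2*t)]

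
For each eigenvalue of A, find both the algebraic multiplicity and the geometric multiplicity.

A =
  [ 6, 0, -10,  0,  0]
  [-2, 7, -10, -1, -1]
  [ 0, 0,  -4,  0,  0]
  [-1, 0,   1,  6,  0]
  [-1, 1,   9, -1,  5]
λ = -4: alg = 1, geom = 1; λ = 6: alg = 4, geom = 2

Step 1 — factor the characteristic polynomial to read off the algebraic multiplicities:
  χ_A(x) = (x - 6)^4*(x + 4)

Step 2 — compute geometric multiplicities via the rank-nullity identity g(λ) = n − rank(A − λI):
  rank(A − (-4)·I) = 4, so dim ker(A − (-4)·I) = n − 4 = 1
  rank(A − (6)·I) = 3, so dim ker(A − (6)·I) = n − 3 = 2

Summary:
  λ = -4: algebraic multiplicity = 1, geometric multiplicity = 1
  λ = 6: algebraic multiplicity = 4, geometric multiplicity = 2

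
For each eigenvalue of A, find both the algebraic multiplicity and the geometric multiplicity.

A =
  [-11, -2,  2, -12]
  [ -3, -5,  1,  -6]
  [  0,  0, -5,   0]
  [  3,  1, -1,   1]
λ = -5: alg = 4, geom = 2

Step 1 — factor the characteristic polynomial to read off the algebraic multiplicities:
  χ_A(x) = (x + 5)^4

Step 2 — compute geometric multiplicities via the rank-nullity identity g(λ) = n − rank(A − λI):
  rank(A − (-5)·I) = 2, so dim ker(A − (-5)·I) = n − 2 = 2

Summary:
  λ = -5: algebraic multiplicity = 4, geometric multiplicity = 2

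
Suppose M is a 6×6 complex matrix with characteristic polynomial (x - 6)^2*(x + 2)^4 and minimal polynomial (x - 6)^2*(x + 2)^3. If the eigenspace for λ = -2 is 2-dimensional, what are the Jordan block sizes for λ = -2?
Block sizes for λ = -2: [3, 1]

Step 1 — from the characteristic polynomial, algebraic multiplicity of λ = -2 is 4. From dim ker(M − (-2)·I) = 2, there are exactly 2 Jordan blocks for λ = -2.
Step 2 — from the minimal polynomial, the factor (x + 2)^3 tells us the largest block for λ = -2 has size 3.
Step 3 — with total size 4, 2 blocks, and largest block 3, the block sizes (in nonincreasing order) are [3, 1].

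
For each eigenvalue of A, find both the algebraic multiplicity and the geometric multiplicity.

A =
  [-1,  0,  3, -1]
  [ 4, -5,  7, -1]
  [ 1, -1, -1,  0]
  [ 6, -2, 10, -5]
λ = -3: alg = 4, geom = 2

Step 1 — factor the characteristic polynomial to read off the algebraic multiplicities:
  χ_A(x) = (x + 3)^4

Step 2 — compute geometric multiplicities via the rank-nullity identity g(λ) = n − rank(A − λI):
  rank(A − (-3)·I) = 2, so dim ker(A − (-3)·I) = n − 2 = 2

Summary:
  λ = -3: algebraic multiplicity = 4, geometric multiplicity = 2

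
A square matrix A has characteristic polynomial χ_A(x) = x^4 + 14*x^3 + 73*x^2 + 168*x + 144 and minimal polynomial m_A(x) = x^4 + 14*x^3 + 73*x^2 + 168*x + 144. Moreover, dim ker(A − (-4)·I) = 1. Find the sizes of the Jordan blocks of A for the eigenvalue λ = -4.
Block sizes for λ = -4: [2]

Step 1 — from the characteristic polynomial, algebraic multiplicity of λ = -4 is 2. From dim ker(A − (-4)·I) = 1, there are exactly 1 Jordan blocks for λ = -4.
Step 2 — from the minimal polynomial, the factor (x + 4)^2 tells us the largest block for λ = -4 has size 2.
Step 3 — with total size 2, 1 blocks, and largest block 2, the block sizes (in nonincreasing order) are [2].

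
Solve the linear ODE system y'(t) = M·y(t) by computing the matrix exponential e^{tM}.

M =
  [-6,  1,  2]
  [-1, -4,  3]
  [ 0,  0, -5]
e^{tM} =
  [-t*exp(-5*t) + exp(-5*t), t*exp(-5*t), t^2*exp(-5*t)/2 + 2*t*exp(-5*t)]
  [-t*exp(-5*t), t*exp(-5*t) + exp(-5*t), t^2*exp(-5*t)/2 + 3*t*exp(-5*t)]
  [0, 0, exp(-5*t)]

Strategy: write M = P · J · P⁻¹ where J is a Jordan canonical form, so e^{tM} = P · e^{tJ} · P⁻¹, and e^{tJ} can be computed block-by-block.

M has Jordan form
J =
  [-5,  1,  0]
  [ 0, -5,  1]
  [ 0,  0, -5]
(up to reordering of blocks).

Per-block formulas:
  For a 3×3 Jordan block J_3(-5): exp(t · J_3(-5)) = e^(-5t)·(I + t·N + (t^2/2)·N^2), where N is the 3×3 nilpotent shift.

After assembling e^{tJ} and conjugating by P, we get:

e^{tM} =
  [-t*exp(-5*t) + exp(-5*t), t*exp(-5*t), t^2*exp(-5*t)/2 + 2*t*exp(-5*t)]
  [-t*exp(-5*t), t*exp(-5*t) + exp(-5*t), t^2*exp(-5*t)/2 + 3*t*exp(-5*t)]
  [0, 0, exp(-5*t)]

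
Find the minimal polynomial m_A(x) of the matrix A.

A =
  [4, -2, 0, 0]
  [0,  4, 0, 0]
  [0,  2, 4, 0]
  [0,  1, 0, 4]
x^2 - 8*x + 16

The characteristic polynomial is χ_A(x) = (x - 4)^4, so the eigenvalues are known. The minimal polynomial is
  m_A(x) = Π_λ (x − λ)^{k_λ}
where k_λ is the size of the *largest* Jordan block for λ (equivalently, the smallest k with (A − λI)^k v = 0 for every generalised eigenvector v of λ).

  λ = 4: largest Jordan block has size 2, contributing (x − 4)^2

So m_A(x) = (x - 4)^2 = x^2 - 8*x + 16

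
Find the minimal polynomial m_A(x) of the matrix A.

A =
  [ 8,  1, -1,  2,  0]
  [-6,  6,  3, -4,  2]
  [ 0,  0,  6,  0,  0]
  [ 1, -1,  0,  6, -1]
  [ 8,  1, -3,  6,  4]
x^3 - 18*x^2 + 108*x - 216

The characteristic polynomial is χ_A(x) = (x - 6)^5, so the eigenvalues are known. The minimal polynomial is
  m_A(x) = Π_λ (x − λ)^{k_λ}
where k_λ is the size of the *largest* Jordan block for λ (equivalently, the smallest k with (A − λI)^k v = 0 for every generalised eigenvector v of λ).

  λ = 6: largest Jordan block has size 3, contributing (x − 6)^3

So m_A(x) = (x - 6)^3 = x^3 - 18*x^2 + 108*x - 216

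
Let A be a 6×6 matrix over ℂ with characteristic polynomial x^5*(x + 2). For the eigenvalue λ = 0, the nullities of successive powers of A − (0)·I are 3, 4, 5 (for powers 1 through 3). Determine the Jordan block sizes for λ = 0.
Block sizes for λ = 0: [3, 1, 1]

From the dimensions of kernels of powers, the number of Jordan blocks of size at least j is d_j − d_{j−1} where d_j = dim ker(N^j) (with d_0 = 0). Computing the differences gives [3, 1, 1].
The number of blocks of size exactly k is (#blocks of size ≥ k) − (#blocks of size ≥ k + 1), so the partition is: 2 block(s) of size 1, 1 block(s) of size 3.
In nonincreasing order the block sizes are [3, 1, 1].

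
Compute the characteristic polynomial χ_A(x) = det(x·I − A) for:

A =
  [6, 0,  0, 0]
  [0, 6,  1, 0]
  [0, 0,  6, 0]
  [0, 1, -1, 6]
x^4 - 24*x^3 + 216*x^2 - 864*x + 1296

Expanding det(x·I − A) (e.g. by cofactor expansion or by noting that A is similar to its Jordan form J, which has the same characteristic polynomial as A) gives
  χ_A(x) = x^4 - 24*x^3 + 216*x^2 - 864*x + 1296
which factors as (x - 6)^4. The eigenvalues (with algebraic multiplicities) are λ = 6 with multiplicity 4.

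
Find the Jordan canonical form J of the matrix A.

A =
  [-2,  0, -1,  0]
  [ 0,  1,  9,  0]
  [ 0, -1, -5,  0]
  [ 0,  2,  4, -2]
J_3(-2) ⊕ J_1(-2)

The characteristic polynomial is
  det(x·I − A) = x^4 + 8*x^3 + 24*x^2 + 32*x + 16 = (x + 2)^4

Eigenvalues and multiplicities (the geometric multiplicity of λ is n − rank(A − λI), which equals the number of Jordan blocks for λ):
  λ = -2: algebraic multiplicity = 4, geometric multiplicity = 2

Determining the block sizes for each eigenvalue:
  λ = -2: with am = 4 and gm = 2, the partition is not yet determined (e.g. several partitions of 4 into 2 parts exist). Let N = A − (-2)·I. Computing rank(N^1) = 2, rank(N^2) = 1, rank(N^3) = 0; the number of blocks of size ≥ j is rank(N^{j−1}) − rank(N^j), giving [2, 1, 1]. So we have 1 block(s) of size 3, 1 block(s) of size 1 → block sizes [3, 1]

Assembling the blocks gives a Jordan form
J =
  [-2,  1,  0,  0]
  [ 0, -2,  1,  0]
  [ 0,  0, -2,  0]
  [ 0,  0,  0, -2]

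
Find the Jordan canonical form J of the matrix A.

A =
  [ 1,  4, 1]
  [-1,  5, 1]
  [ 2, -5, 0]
J_3(2)

The characteristic polynomial is
  det(x·I − A) = x^3 - 6*x^2 + 12*x - 8 = (x - 2)^3

Eigenvalues and multiplicities (the geometric multiplicity of λ is n − rank(A − λI), which equals the number of Jordan blocks for λ):
  λ = 2: algebraic multiplicity = 3, geometric multiplicity = 1

Determining the block sizes for each eigenvalue:
  λ = 2: one block (gm = 1), so the single block has size am = 3 → block sizes [3]

Assembling the blocks gives a Jordan form
J =
  [2, 1, 0]
  [0, 2, 1]
  [0, 0, 2]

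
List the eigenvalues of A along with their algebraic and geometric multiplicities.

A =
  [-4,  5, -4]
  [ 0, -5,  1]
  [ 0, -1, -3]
λ = -4: alg = 3, geom = 1

Step 1 — factor the characteristic polynomial to read off the algebraic multiplicities:
  χ_A(x) = (x + 4)^3

Step 2 — compute geometric multiplicities via the rank-nullity identity g(λ) = n − rank(A − λI):
  rank(A − (-4)·I) = 2, so dim ker(A − (-4)·I) = n − 2 = 1

Summary:
  λ = -4: algebraic multiplicity = 3, geometric multiplicity = 1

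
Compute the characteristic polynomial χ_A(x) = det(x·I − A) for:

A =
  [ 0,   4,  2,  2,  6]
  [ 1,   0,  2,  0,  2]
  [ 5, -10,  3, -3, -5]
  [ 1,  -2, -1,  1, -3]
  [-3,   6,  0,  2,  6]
x^5 - 10*x^4 + 40*x^3 - 80*x^2 + 80*x - 32

Expanding det(x·I − A) (e.g. by cofactor expansion or by noting that A is similar to its Jordan form J, which has the same characteristic polynomial as A) gives
  χ_A(x) = x^5 - 10*x^4 + 40*x^3 - 80*x^2 + 80*x - 32
which factors as (x - 2)^5. The eigenvalues (with algebraic multiplicities) are λ = 2 with multiplicity 5.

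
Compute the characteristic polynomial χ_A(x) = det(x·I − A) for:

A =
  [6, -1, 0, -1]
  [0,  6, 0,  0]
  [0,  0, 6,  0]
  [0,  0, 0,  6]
x^4 - 24*x^3 + 216*x^2 - 864*x + 1296

Expanding det(x·I − A) (e.g. by cofactor expansion or by noting that A is similar to its Jordan form J, which has the same characteristic polynomial as A) gives
  χ_A(x) = x^4 - 24*x^3 + 216*x^2 - 864*x + 1296
which factors as (x - 6)^4. The eigenvalues (with algebraic multiplicities) are λ = 6 with multiplicity 4.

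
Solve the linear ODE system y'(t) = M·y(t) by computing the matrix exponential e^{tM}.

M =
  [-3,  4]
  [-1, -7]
e^{tM} =
  [2*t*exp(-5*t) + exp(-5*t), 4*t*exp(-5*t)]
  [-t*exp(-5*t), -2*t*exp(-5*t) + exp(-5*t)]

Strategy: write M = P · J · P⁻¹ where J is a Jordan canonical form, so e^{tM} = P · e^{tJ} · P⁻¹, and e^{tJ} can be computed block-by-block.

M has Jordan form
J =
  [-5,  1]
  [ 0, -5]
(up to reordering of blocks).

Per-block formulas:
  For a 2×2 Jordan block J_2(-5): exp(t · J_2(-5)) = e^(-5t)·(I + t·N), where N is the 2×2 nilpotent shift.

After assembling e^{tJ} and conjugating by P, we get:

e^{tM} =
  [2*t*exp(-5*t) + exp(-5*t), 4*t*exp(-5*t)]
  [-t*exp(-5*t), -2*t*exp(-5*t) + exp(-5*t)]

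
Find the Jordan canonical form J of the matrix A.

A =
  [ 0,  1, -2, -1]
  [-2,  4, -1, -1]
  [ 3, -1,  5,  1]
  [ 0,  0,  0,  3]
J_3(3) ⊕ J_1(3)

The characteristic polynomial is
  det(x·I − A) = x^4 - 12*x^3 + 54*x^2 - 108*x + 81 = (x - 3)^4

Eigenvalues and multiplicities (the geometric multiplicity of λ is n − rank(A − λI), which equals the number of Jordan blocks for λ):
  λ = 3: algebraic multiplicity = 4, geometric multiplicity = 2

Determining the block sizes for each eigenvalue:
  λ = 3: with am = 4 and gm = 2, the partition is not yet determined (e.g. several partitions of 4 into 2 parts exist). Let N = A − (3)·I. Computing rank(N^1) = 2, rank(N^2) = 1, rank(N^3) = 0; the number of blocks of size ≥ j is rank(N^{j−1}) − rank(N^j), giving [2, 1, 1]. So we have 1 block(s) of size 3, 1 block(s) of size 1 → block sizes [3, 1]

Assembling the blocks gives a Jordan form
J =
  [3, 1, 0, 0]
  [0, 3, 1, 0]
  [0, 0, 3, 0]
  [0, 0, 0, 3]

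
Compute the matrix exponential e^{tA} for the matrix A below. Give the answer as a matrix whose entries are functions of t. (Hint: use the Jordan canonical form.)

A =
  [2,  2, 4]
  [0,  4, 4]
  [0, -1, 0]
e^{tA} =
  [exp(2*t), 2*t*exp(2*t), 4*t*exp(2*t)]
  [0, 2*t*exp(2*t) + exp(2*t), 4*t*exp(2*t)]
  [0, -t*exp(2*t), -2*t*exp(2*t) + exp(2*t)]

Strategy: write A = P · J · P⁻¹ where J is a Jordan canonical form, so e^{tA} = P · e^{tJ} · P⁻¹, and e^{tJ} can be computed block-by-block.

A has Jordan form
J =
  [2, 1, 0]
  [0, 2, 0]
  [0, 0, 2]
(up to reordering of blocks).

Per-block formulas:
  For a 2×2 Jordan block J_2(2): exp(t · J_2(2)) = e^(2t)·(I + t·N), where N is the 2×2 nilpotent shift.
  For a 1×1 block at λ = 2: exp(t · [2]) = [e^(2t)].

After assembling e^{tJ} and conjugating by P, we get:

e^{tA} =
  [exp(2*t), 2*t*exp(2*t), 4*t*exp(2*t)]
  [0, 2*t*exp(2*t) + exp(2*t), 4*t*exp(2*t)]
  [0, -t*exp(2*t), -2*t*exp(2*t) + exp(2*t)]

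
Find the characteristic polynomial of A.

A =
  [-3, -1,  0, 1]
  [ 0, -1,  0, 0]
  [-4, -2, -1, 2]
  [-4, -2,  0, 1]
x^4 + 4*x^3 + 6*x^2 + 4*x + 1

Expanding det(x·I − A) (e.g. by cofactor expansion or by noting that A is similar to its Jordan form J, which has the same characteristic polynomial as A) gives
  χ_A(x) = x^4 + 4*x^3 + 6*x^2 + 4*x + 1
which factors as (x + 1)^4. The eigenvalues (with algebraic multiplicities) are λ = -1 with multiplicity 4.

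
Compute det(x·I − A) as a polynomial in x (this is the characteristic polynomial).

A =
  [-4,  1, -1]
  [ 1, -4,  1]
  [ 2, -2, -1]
x^3 + 9*x^2 + 27*x + 27

Expanding det(x·I − A) (e.g. by cofactor expansion or by noting that A is similar to its Jordan form J, which has the same characteristic polynomial as A) gives
  χ_A(x) = x^3 + 9*x^2 + 27*x + 27
which factors as (x + 3)^3. The eigenvalues (with algebraic multiplicities) are λ = -3 with multiplicity 3.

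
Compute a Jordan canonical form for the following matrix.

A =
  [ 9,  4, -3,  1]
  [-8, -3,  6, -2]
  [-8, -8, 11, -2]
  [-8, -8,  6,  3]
J_2(5) ⊕ J_1(5) ⊕ J_1(5)

The characteristic polynomial is
  det(x·I − A) = x^4 - 20*x^3 + 150*x^2 - 500*x + 625 = (x - 5)^4

Eigenvalues and multiplicities (the geometric multiplicity of λ is n − rank(A − λI), which equals the number of Jordan blocks for λ):
  λ = 5: algebraic multiplicity = 4, geometric multiplicity = 3

Determining the block sizes for each eigenvalue:
  λ = 5: 3 blocks summing to 4 forces exactly one block of size 2 and the rest size 1 → block sizes [2, 1, 1]

Assembling the blocks gives a Jordan form
J =
  [5, 1, 0, 0]
  [0, 5, 0, 0]
  [0, 0, 5, 0]
  [0, 0, 0, 5]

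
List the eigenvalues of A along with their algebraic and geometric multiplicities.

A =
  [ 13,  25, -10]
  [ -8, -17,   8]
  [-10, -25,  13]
λ = 3: alg = 3, geom = 2

Step 1 — factor the characteristic polynomial to read off the algebraic multiplicities:
  χ_A(x) = (x - 3)^3

Step 2 — compute geometric multiplicities via the rank-nullity identity g(λ) = n − rank(A − λI):
  rank(A − (3)·I) = 1, so dim ker(A − (3)·I) = n − 1 = 2

Summary:
  λ = 3: algebraic multiplicity = 3, geometric multiplicity = 2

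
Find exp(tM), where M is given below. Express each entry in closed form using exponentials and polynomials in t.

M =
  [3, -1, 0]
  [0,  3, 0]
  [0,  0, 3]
e^{tM} =
  [exp(3*t), -t*exp(3*t), 0]
  [0, exp(3*t), 0]
  [0, 0, exp(3*t)]

Strategy: write M = P · J · P⁻¹ where J is a Jordan canonical form, so e^{tM} = P · e^{tJ} · P⁻¹, and e^{tJ} can be computed block-by-block.

M has Jordan form
J =
  [3, 1, 0]
  [0, 3, 0]
  [0, 0, 3]
(up to reordering of blocks).

Per-block formulas:
  For a 1×1 block at λ = 3: exp(t · [3]) = [e^(3t)].
  For a 2×2 Jordan block J_2(3): exp(t · J_2(3)) = e^(3t)·(I + t·N), where N is the 2×2 nilpotent shift.

After assembling e^{tJ} and conjugating by P, we get:

e^{tM} =
  [exp(3*t), -t*exp(3*t), 0]
  [0, exp(3*t), 0]
  [0, 0, exp(3*t)]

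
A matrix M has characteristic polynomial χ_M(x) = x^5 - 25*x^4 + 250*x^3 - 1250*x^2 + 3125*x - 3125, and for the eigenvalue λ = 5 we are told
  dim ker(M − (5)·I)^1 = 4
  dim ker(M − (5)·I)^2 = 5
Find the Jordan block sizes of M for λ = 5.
Block sizes for λ = 5: [2, 1, 1, 1]

From the dimensions of kernels of powers, the number of Jordan blocks of size at least j is d_j − d_{j−1} where d_j = dim ker(N^j) (with d_0 = 0). Computing the differences gives [4, 1].
The number of blocks of size exactly k is (#blocks of size ≥ k) − (#blocks of size ≥ k + 1), so the partition is: 3 block(s) of size 1, 1 block(s) of size 2.
In nonincreasing order the block sizes are [2, 1, 1, 1].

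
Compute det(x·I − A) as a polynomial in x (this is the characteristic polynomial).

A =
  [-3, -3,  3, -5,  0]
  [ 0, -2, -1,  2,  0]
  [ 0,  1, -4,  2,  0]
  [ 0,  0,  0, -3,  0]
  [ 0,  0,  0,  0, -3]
x^5 + 15*x^4 + 90*x^3 + 270*x^2 + 405*x + 243

Expanding det(x·I − A) (e.g. by cofactor expansion or by noting that A is similar to its Jordan form J, which has the same characteristic polynomial as A) gives
  χ_A(x) = x^5 + 15*x^4 + 90*x^3 + 270*x^2 + 405*x + 243
which factors as (x + 3)^5. The eigenvalues (with algebraic multiplicities) are λ = -3 with multiplicity 5.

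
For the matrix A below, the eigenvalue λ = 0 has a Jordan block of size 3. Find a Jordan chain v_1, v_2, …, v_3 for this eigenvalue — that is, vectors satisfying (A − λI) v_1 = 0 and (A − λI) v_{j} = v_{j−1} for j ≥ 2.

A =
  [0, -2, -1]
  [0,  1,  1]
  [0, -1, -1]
A Jordan chain for λ = 0 of length 3:
v_1 = (-1, 0, 0)ᵀ
v_2 = (-2, 1, -1)ᵀ
v_3 = (0, 1, 0)ᵀ

Let N = A − (0)·I. We want v_3 with N^3 v_3 = 0 but N^2 v_3 ≠ 0; then v_{j-1} := N · v_j for j = 3, …, 2.

Pick v_3 = (0, 1, 0)ᵀ.
Then v_2 = N · v_3 = (-2, 1, -1)ᵀ.
Then v_1 = N · v_2 = (-1, 0, 0)ᵀ.

Sanity check: (A − (0)·I) v_1 = (0, 0, 0)ᵀ = 0. ✓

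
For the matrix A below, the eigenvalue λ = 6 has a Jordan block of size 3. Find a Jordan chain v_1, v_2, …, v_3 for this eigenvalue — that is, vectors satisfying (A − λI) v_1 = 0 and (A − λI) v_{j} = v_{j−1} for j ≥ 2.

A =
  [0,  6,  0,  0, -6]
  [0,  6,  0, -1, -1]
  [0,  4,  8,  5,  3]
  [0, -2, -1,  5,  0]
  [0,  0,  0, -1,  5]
A Jordan chain for λ = 6 of length 3:
v_1 = (0, 2, -2, -2, 2)ᵀ
v_2 = (0, 0, 4, -2, 0)ᵀ
v_3 = (1, 1, 0, 0, 0)ᵀ

Let N = A − (6)·I. We want v_3 with N^3 v_3 = 0 but N^2 v_3 ≠ 0; then v_{j-1} := N · v_j for j = 3, …, 2.

Pick v_3 = (1, 1, 0, 0, 0)ᵀ.
Then v_2 = N · v_3 = (0, 0, 4, -2, 0)ᵀ.
Then v_1 = N · v_2 = (0, 2, -2, -2, 2)ᵀ.

Sanity check: (A − (6)·I) v_1 = (0, 0, 0, 0, 0)ᵀ = 0. ✓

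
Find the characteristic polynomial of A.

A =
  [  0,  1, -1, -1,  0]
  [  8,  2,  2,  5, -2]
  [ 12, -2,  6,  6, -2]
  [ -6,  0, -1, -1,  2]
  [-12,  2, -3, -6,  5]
x^5 - 12*x^4 + 57*x^3 - 134*x^2 + 156*x - 72

Expanding det(x·I − A) (e.g. by cofactor expansion or by noting that A is similar to its Jordan form J, which has the same characteristic polynomial as A) gives
  χ_A(x) = x^5 - 12*x^4 + 57*x^3 - 134*x^2 + 156*x - 72
which factors as (x - 3)^2*(x - 2)^3. The eigenvalues (with algebraic multiplicities) are λ = 2 with multiplicity 3, λ = 3 with multiplicity 2.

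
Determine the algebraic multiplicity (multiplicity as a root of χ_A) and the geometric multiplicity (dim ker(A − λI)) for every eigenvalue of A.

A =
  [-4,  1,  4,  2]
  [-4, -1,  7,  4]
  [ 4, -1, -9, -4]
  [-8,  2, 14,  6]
λ = -2: alg = 4, geom = 2

Step 1 — factor the characteristic polynomial to read off the algebraic multiplicities:
  χ_A(x) = (x + 2)^4

Step 2 — compute geometric multiplicities via the rank-nullity identity g(λ) = n − rank(A − λI):
  rank(A − (-2)·I) = 2, so dim ker(A − (-2)·I) = n − 2 = 2

Summary:
  λ = -2: algebraic multiplicity = 4, geometric multiplicity = 2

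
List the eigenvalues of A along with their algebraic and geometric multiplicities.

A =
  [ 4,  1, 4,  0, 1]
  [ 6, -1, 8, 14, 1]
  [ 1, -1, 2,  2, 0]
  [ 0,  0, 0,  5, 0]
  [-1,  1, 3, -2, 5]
λ = 0: alg = 2, geom = 1; λ = 5: alg = 3, geom = 2

Step 1 — factor the characteristic polynomial to read off the algebraic multiplicities:
  χ_A(x) = x^2*(x - 5)^3

Step 2 — compute geometric multiplicities via the rank-nullity identity g(λ) = n − rank(A − λI):
  rank(A − (0)·I) = 4, so dim ker(A − (0)·I) = n − 4 = 1
  rank(A − (5)·I) = 3, so dim ker(A − (5)·I) = n − 3 = 2

Summary:
  λ = 0: algebraic multiplicity = 2, geometric multiplicity = 1
  λ = 5: algebraic multiplicity = 3, geometric multiplicity = 2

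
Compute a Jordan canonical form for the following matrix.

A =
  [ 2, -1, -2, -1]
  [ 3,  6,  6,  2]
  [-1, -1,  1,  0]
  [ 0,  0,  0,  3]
J_3(3) ⊕ J_1(3)

The characteristic polynomial is
  det(x·I − A) = x^4 - 12*x^3 + 54*x^2 - 108*x + 81 = (x - 3)^4

Eigenvalues and multiplicities (the geometric multiplicity of λ is n − rank(A − λI), which equals the number of Jordan blocks for λ):
  λ = 3: algebraic multiplicity = 4, geometric multiplicity = 2

Determining the block sizes for each eigenvalue:
  λ = 3: with am = 4 and gm = 2, the partition is not yet determined (e.g. several partitions of 4 into 2 parts exist). Let N = A − (3)·I. Computing rank(N^1) = 2, rank(N^2) = 1, rank(N^3) = 0; the number of blocks of size ≥ j is rank(N^{j−1}) − rank(N^j), giving [2, 1, 1]. So we have 1 block(s) of size 3, 1 block(s) of size 1 → block sizes [3, 1]

Assembling the blocks gives a Jordan form
J =
  [3, 1, 0, 0]
  [0, 3, 1, 0]
  [0, 0, 3, 0]
  [0, 0, 0, 3]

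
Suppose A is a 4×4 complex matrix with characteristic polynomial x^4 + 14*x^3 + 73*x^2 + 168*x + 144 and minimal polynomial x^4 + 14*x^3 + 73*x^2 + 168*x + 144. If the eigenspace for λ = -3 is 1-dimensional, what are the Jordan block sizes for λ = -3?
Block sizes for λ = -3: [2]

Step 1 — from the characteristic polynomial, algebraic multiplicity of λ = -3 is 2. From dim ker(A − (-3)·I) = 1, there are exactly 1 Jordan blocks for λ = -3.
Step 2 — from the minimal polynomial, the factor (x + 3)^2 tells us the largest block for λ = -3 has size 2.
Step 3 — with total size 2, 1 blocks, and largest block 2, the block sizes (in nonincreasing order) are [2].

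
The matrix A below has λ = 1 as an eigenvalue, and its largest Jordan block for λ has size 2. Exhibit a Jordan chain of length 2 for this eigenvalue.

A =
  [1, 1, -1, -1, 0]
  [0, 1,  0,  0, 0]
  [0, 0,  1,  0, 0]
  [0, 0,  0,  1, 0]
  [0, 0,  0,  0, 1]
A Jordan chain for λ = 1 of length 2:
v_1 = (1, 0, 0, 0, 0)ᵀ
v_2 = (0, 1, 0, 0, 0)ᵀ

Let N = A − (1)·I. We want v_2 with N^2 v_2 = 0 but N^1 v_2 ≠ 0; then v_{j-1} := N · v_j for j = 2, …, 2.

Pick v_2 = (0, 1, 0, 0, 0)ᵀ.
Then v_1 = N · v_2 = (1, 0, 0, 0, 0)ᵀ.

Sanity check: (A − (1)·I) v_1 = (0, 0, 0, 0, 0)ᵀ = 0. ✓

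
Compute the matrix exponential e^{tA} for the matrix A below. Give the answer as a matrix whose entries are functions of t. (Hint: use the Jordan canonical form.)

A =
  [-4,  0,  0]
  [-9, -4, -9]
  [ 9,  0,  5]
e^{tA} =
  [exp(-4*t), 0, 0]
  [-exp(5*t) + exp(-4*t), exp(-4*t), -exp(5*t) + exp(-4*t)]
  [exp(5*t) - exp(-4*t), 0, exp(5*t)]

Strategy: write A = P · J · P⁻¹ where J is a Jordan canonical form, so e^{tA} = P · e^{tJ} · P⁻¹, and e^{tJ} can be computed block-by-block.

A has Jordan form
J =
  [-4,  0, 0]
  [ 0, -4, 0]
  [ 0,  0, 5]
(up to reordering of blocks).

Per-block formulas:
  For a 1×1 block at λ = -4: exp(t · [-4]) = [e^(-4t)].
  For a 1×1 block at λ = 5: exp(t · [5]) = [e^(5t)].

After assembling e^{tJ} and conjugating by P, we get:

e^{tA} =
  [exp(-4*t), 0, 0]
  [-exp(5*t) + exp(-4*t), exp(-4*t), -exp(5*t) + exp(-4*t)]
  [exp(5*t) - exp(-4*t), 0, exp(5*t)]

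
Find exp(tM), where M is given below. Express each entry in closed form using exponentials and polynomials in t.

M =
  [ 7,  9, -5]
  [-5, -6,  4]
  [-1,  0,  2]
e^{tM} =
  [4*t + exp(3*t), 6*t + exp(3*t) - 1, -2*t - exp(3*t) + 1]
  [-2*t - exp(3*t) + 1, -3*t - exp(3*t) + 2, t + exp(3*t) - 1]
  [2*t - exp(3*t) + 1, 3*t - exp(3*t) + 1, -t + exp(3*t)]

Strategy: write M = P · J · P⁻¹ where J is a Jordan canonical form, so e^{tM} = P · e^{tJ} · P⁻¹, and e^{tJ} can be computed block-by-block.

M has Jordan form
J =
  [0, 1, 0]
  [0, 0, 0]
  [0, 0, 3]
(up to reordering of blocks).

Per-block formulas:
  For a 1×1 block at λ = 3: exp(t · [3]) = [e^(3t)].
  For a 2×2 Jordan block J_2(0): exp(t · J_2(0)) = e^(0t)·(I + t·N), where N is the 2×2 nilpotent shift.

After assembling e^{tJ} and conjugating by P, we get:

e^{tM} =
  [4*t + exp(3*t), 6*t + exp(3*t) - 1, -2*t - exp(3*t) + 1]
  [-2*t - exp(3*t) + 1, -3*t - exp(3*t) + 2, t + exp(3*t) - 1]
  [2*t - exp(3*t) + 1, 3*t - exp(3*t) + 1, -t + exp(3*t)]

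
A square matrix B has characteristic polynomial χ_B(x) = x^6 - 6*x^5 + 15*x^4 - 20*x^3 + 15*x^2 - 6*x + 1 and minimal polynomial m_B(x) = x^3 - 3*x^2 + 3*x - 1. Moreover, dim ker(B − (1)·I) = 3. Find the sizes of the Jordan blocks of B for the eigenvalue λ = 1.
Block sizes for λ = 1: [3, 2, 1]

Step 1 — from the characteristic polynomial, algebraic multiplicity of λ = 1 is 6. From dim ker(B − (1)·I) = 3, there are exactly 3 Jordan blocks for λ = 1.
Step 2 — from the minimal polynomial, the factor (x − 1)^3 tells us the largest block for λ = 1 has size 3.
Step 3 — with total size 6, 3 blocks, and largest block 3, the block sizes (in nonincreasing order) are [3, 2, 1].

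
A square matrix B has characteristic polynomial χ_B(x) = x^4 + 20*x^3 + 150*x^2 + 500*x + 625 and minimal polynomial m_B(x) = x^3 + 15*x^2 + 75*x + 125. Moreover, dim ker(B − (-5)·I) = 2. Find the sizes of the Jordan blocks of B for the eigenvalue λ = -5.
Block sizes for λ = -5: [3, 1]

Step 1 — from the characteristic polynomial, algebraic multiplicity of λ = -5 is 4. From dim ker(B − (-5)·I) = 2, there are exactly 2 Jordan blocks for λ = -5.
Step 2 — from the minimal polynomial, the factor (x + 5)^3 tells us the largest block for λ = -5 has size 3.
Step 3 — with total size 4, 2 blocks, and largest block 3, the block sizes (in nonincreasing order) are [3, 1].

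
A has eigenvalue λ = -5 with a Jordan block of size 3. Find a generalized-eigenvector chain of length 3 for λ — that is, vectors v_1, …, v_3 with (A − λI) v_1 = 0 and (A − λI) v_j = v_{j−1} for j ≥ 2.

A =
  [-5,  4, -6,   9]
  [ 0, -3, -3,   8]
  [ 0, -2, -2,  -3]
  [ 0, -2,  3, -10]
A Jordan chain for λ = -5 of length 3:
v_1 = (2, -6, -4, 0)ᵀ
v_2 = (4, 2, -2, -2)ᵀ
v_3 = (0, 1, 0, 0)ᵀ

Let N = A − (-5)·I. We want v_3 with N^3 v_3 = 0 but N^2 v_3 ≠ 0; then v_{j-1} := N · v_j for j = 3, …, 2.

Pick v_3 = (0, 1, 0, 0)ᵀ.
Then v_2 = N · v_3 = (4, 2, -2, -2)ᵀ.
Then v_1 = N · v_2 = (2, -6, -4, 0)ᵀ.

Sanity check: (A − (-5)·I) v_1 = (0, 0, 0, 0)ᵀ = 0. ✓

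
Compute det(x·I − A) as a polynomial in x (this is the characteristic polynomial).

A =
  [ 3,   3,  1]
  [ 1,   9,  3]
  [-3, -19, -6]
x^3 - 6*x^2 + 12*x - 8

Expanding det(x·I − A) (e.g. by cofactor expansion or by noting that A is similar to its Jordan form J, which has the same characteristic polynomial as A) gives
  χ_A(x) = x^3 - 6*x^2 + 12*x - 8
which factors as (x - 2)^3. The eigenvalues (with algebraic multiplicities) are λ = 2 with multiplicity 3.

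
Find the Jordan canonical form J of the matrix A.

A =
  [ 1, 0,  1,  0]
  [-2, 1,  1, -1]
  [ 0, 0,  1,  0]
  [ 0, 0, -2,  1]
J_2(1) ⊕ J_2(1)

The characteristic polynomial is
  det(x·I − A) = x^4 - 4*x^3 + 6*x^2 - 4*x + 1 = (x - 1)^4

Eigenvalues and multiplicities (the geometric multiplicity of λ is n − rank(A − λI), which equals the number of Jordan blocks for λ):
  λ = 1: algebraic multiplicity = 4, geometric multiplicity = 2

Determining the block sizes for each eigenvalue:
  λ = 1: with am = 4 and gm = 2, the partition is not yet determined (e.g. several partitions of 4 into 2 parts exist). Let N = A − (1)·I. Computing rank(N^1) = 2, rank(N^2) = 0; the number of blocks of size ≥ j is rank(N^{j−1}) − rank(N^j), giving [2, 2]. So we have 2 block(s) of size 2 → block sizes [2, 2]

Assembling the blocks gives a Jordan form
J =
  [1, 1, 0, 0]
  [0, 1, 0, 0]
  [0, 0, 1, 1]
  [0, 0, 0, 1]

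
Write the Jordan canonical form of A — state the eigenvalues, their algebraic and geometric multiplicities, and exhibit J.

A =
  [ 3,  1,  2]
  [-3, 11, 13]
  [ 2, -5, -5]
J_3(3)

The characteristic polynomial is
  det(x·I − A) = x^3 - 9*x^2 + 27*x - 27 = (x - 3)^3

Eigenvalues and multiplicities (the geometric multiplicity of λ is n − rank(A − λI), which equals the number of Jordan blocks for λ):
  λ = 3: algebraic multiplicity = 3, geometric multiplicity = 1

Determining the block sizes for each eigenvalue:
  λ = 3: one block (gm = 1), so the single block has size am = 3 → block sizes [3]

Assembling the blocks gives a Jordan form
J =
  [3, 1, 0]
  [0, 3, 1]
  [0, 0, 3]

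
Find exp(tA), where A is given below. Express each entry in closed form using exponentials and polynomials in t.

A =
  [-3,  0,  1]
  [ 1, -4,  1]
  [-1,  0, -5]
e^{tA} =
  [t*exp(-4*t) + exp(-4*t), 0, t*exp(-4*t)]
  [t*exp(-4*t), exp(-4*t), t*exp(-4*t)]
  [-t*exp(-4*t), 0, -t*exp(-4*t) + exp(-4*t)]

Strategy: write A = P · J · P⁻¹ where J is a Jordan canonical form, so e^{tA} = P · e^{tJ} · P⁻¹, and e^{tJ} can be computed block-by-block.

A has Jordan form
J =
  [-4,  1,  0]
  [ 0, -4,  0]
  [ 0,  0, -4]
(up to reordering of blocks).

Per-block formulas:
  For a 2×2 Jordan block J_2(-4): exp(t · J_2(-4)) = e^(-4t)·(I + t·N), where N is the 2×2 nilpotent shift.
  For a 1×1 block at λ = -4: exp(t · [-4]) = [e^(-4t)].

After assembling e^{tJ} and conjugating by P, we get:

e^{tA} =
  [t*exp(-4*t) + exp(-4*t), 0, t*exp(-4*t)]
  [t*exp(-4*t), exp(-4*t), t*exp(-4*t)]
  [-t*exp(-4*t), 0, -t*exp(-4*t) + exp(-4*t)]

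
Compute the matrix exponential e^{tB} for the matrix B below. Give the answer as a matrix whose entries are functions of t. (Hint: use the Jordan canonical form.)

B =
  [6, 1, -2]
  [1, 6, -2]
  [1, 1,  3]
e^{tB} =
  [t*exp(5*t) + exp(5*t), t*exp(5*t), -2*t*exp(5*t)]
  [t*exp(5*t), t*exp(5*t) + exp(5*t), -2*t*exp(5*t)]
  [t*exp(5*t), t*exp(5*t), -2*t*exp(5*t) + exp(5*t)]

Strategy: write B = P · J · P⁻¹ where J is a Jordan canonical form, so e^{tB} = P · e^{tJ} · P⁻¹, and e^{tJ} can be computed block-by-block.

B has Jordan form
J =
  [5, 1, 0]
  [0, 5, 0]
  [0, 0, 5]
(up to reordering of blocks).

Per-block formulas:
  For a 2×2 Jordan block J_2(5): exp(t · J_2(5)) = e^(5t)·(I + t·N), where N is the 2×2 nilpotent shift.
  For a 1×1 block at λ = 5: exp(t · [5]) = [e^(5t)].

After assembling e^{tJ} and conjugating by P, we get:

e^{tB} =
  [t*exp(5*t) + exp(5*t), t*exp(5*t), -2*t*exp(5*t)]
  [t*exp(5*t), t*exp(5*t) + exp(5*t), -2*t*exp(5*t)]
  [t*exp(5*t), t*exp(5*t), -2*t*exp(5*t) + exp(5*t)]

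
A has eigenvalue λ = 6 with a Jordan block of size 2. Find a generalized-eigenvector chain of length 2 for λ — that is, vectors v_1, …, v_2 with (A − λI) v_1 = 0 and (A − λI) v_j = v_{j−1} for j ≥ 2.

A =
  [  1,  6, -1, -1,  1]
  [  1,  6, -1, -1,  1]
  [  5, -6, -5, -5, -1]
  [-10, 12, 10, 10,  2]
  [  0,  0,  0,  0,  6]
A Jordan chain for λ = 6 of length 2:
v_1 = (1, 1, -1, 2, 0)ᵀ
v_2 = (1, 1, 0, 0, 0)ᵀ

Let N = A − (6)·I. We want v_2 with N^2 v_2 = 0 but N^1 v_2 ≠ 0; then v_{j-1} := N · v_j for j = 2, …, 2.

Pick v_2 = (1, 1, 0, 0, 0)ᵀ.
Then v_1 = N · v_2 = (1, 1, -1, 2, 0)ᵀ.

Sanity check: (A − (6)·I) v_1 = (0, 0, 0, 0, 0)ᵀ = 0. ✓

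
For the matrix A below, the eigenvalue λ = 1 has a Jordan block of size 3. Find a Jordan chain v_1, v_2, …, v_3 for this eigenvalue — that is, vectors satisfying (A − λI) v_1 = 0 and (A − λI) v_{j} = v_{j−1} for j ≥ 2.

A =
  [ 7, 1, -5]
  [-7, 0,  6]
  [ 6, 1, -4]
A Jordan chain for λ = 1 of length 3:
v_1 = (-1, 1, -1)ᵀ
v_2 = (6, -7, 6)ᵀ
v_3 = (1, 0, 0)ᵀ

Let N = A − (1)·I. We want v_3 with N^3 v_3 = 0 but N^2 v_3 ≠ 0; then v_{j-1} := N · v_j for j = 3, …, 2.

Pick v_3 = (1, 0, 0)ᵀ.
Then v_2 = N · v_3 = (6, -7, 6)ᵀ.
Then v_1 = N · v_2 = (-1, 1, -1)ᵀ.

Sanity check: (A − (1)·I) v_1 = (0, 0, 0)ᵀ = 0. ✓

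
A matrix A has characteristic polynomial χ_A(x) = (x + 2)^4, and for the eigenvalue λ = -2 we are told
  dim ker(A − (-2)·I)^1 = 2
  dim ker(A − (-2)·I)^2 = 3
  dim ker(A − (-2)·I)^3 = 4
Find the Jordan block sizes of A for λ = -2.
Block sizes for λ = -2: [3, 1]

From the dimensions of kernels of powers, the number of Jordan blocks of size at least j is d_j − d_{j−1} where d_j = dim ker(N^j) (with d_0 = 0). Computing the differences gives [2, 1, 1].
The number of blocks of size exactly k is (#blocks of size ≥ k) − (#blocks of size ≥ k + 1), so the partition is: 1 block(s) of size 1, 1 block(s) of size 3.
In nonincreasing order the block sizes are [3, 1].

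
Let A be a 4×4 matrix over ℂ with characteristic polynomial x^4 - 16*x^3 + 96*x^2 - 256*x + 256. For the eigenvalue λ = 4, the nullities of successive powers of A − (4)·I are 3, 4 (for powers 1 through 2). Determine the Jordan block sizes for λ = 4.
Block sizes for λ = 4: [2, 1, 1]

From the dimensions of kernels of powers, the number of Jordan blocks of size at least j is d_j − d_{j−1} where d_j = dim ker(N^j) (with d_0 = 0). Computing the differences gives [3, 1].
The number of blocks of size exactly k is (#blocks of size ≥ k) − (#blocks of size ≥ k + 1), so the partition is: 2 block(s) of size 1, 1 block(s) of size 2.
In nonincreasing order the block sizes are [2, 1, 1].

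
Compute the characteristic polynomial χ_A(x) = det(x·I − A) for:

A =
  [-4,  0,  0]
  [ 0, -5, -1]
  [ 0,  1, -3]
x^3 + 12*x^2 + 48*x + 64

Expanding det(x·I − A) (e.g. by cofactor expansion or by noting that A is similar to its Jordan form J, which has the same characteristic polynomial as A) gives
  χ_A(x) = x^3 + 12*x^2 + 48*x + 64
which factors as (x + 4)^3. The eigenvalues (with algebraic multiplicities) are λ = -4 with multiplicity 3.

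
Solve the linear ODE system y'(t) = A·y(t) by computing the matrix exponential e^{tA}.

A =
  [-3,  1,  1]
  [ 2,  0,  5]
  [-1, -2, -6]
e^{tA} =
  [t^2*exp(-3*t)/2 + exp(-3*t), t^2*exp(-3*t)/2 + t*exp(-3*t), t^2*exp(-3*t) + t*exp(-3*t)]
  [t^2*exp(-3*t)/2 + 2*t*exp(-3*t), t^2*exp(-3*t)/2 + 3*t*exp(-3*t) + exp(-3*t), t^2*exp(-3*t) + 5*t*exp(-3*t)]
  [-t^2*exp(-3*t)/2 - t*exp(-3*t), -t^2*exp(-3*t)/2 - 2*t*exp(-3*t), -t^2*exp(-3*t) - 3*t*exp(-3*t) + exp(-3*t)]

Strategy: write A = P · J · P⁻¹ where J is a Jordan canonical form, so e^{tA} = P · e^{tJ} · P⁻¹, and e^{tJ} can be computed block-by-block.

A has Jordan form
J =
  [-3,  1,  0]
  [ 0, -3,  1]
  [ 0,  0, -3]
(up to reordering of blocks).

Per-block formulas:
  For a 3×3 Jordan block J_3(-3): exp(t · J_3(-3)) = e^(-3t)·(I + t·N + (t^2/2)·N^2), where N is the 3×3 nilpotent shift.

After assembling e^{tJ} and conjugating by P, we get:

e^{tA} =
  [t^2*exp(-3*t)/2 + exp(-3*t), t^2*exp(-3*t)/2 + t*exp(-3*t), t^2*exp(-3*t) + t*exp(-3*t)]
  [t^2*exp(-3*t)/2 + 2*t*exp(-3*t), t^2*exp(-3*t)/2 + 3*t*exp(-3*t) + exp(-3*t), t^2*exp(-3*t) + 5*t*exp(-3*t)]
  [-t^2*exp(-3*t)/2 - t*exp(-3*t), -t^2*exp(-3*t)/2 - 2*t*exp(-3*t), -t^2*exp(-3*t) - 3*t*exp(-3*t) + exp(-3*t)]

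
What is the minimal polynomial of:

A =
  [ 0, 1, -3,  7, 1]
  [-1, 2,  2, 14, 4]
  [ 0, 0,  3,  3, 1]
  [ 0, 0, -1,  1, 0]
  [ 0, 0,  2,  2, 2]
x^5 - 8*x^4 + 25*x^3 - 38*x^2 + 28*x - 8

The characteristic polynomial is χ_A(x) = (x - 2)^3*(x - 1)^2, so the eigenvalues are known. The minimal polynomial is
  m_A(x) = Π_λ (x − λ)^{k_λ}
where k_λ is the size of the *largest* Jordan block for λ (equivalently, the smallest k with (A − λI)^k v = 0 for every generalised eigenvector v of λ).

  λ = 1: largest Jordan block has size 2, contributing (x − 1)^2
  λ = 2: largest Jordan block has size 3, contributing (x − 2)^3

So m_A(x) = (x - 2)^3*(x - 1)^2 = x^5 - 8*x^4 + 25*x^3 - 38*x^2 + 28*x - 8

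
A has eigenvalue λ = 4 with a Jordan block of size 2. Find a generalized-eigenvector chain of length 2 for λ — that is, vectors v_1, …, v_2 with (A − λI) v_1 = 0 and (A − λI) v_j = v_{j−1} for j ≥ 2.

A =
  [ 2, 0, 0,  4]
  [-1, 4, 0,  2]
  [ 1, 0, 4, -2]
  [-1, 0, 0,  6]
A Jordan chain for λ = 4 of length 2:
v_1 = (-2, -1, 1, -1)ᵀ
v_2 = (1, 0, 0, 0)ᵀ

Let N = A − (4)·I. We want v_2 with N^2 v_2 = 0 but N^1 v_2 ≠ 0; then v_{j-1} := N · v_j for j = 2, …, 2.

Pick v_2 = (1, 0, 0, 0)ᵀ.
Then v_1 = N · v_2 = (-2, -1, 1, -1)ᵀ.

Sanity check: (A − (4)·I) v_1 = (0, 0, 0, 0)ᵀ = 0. ✓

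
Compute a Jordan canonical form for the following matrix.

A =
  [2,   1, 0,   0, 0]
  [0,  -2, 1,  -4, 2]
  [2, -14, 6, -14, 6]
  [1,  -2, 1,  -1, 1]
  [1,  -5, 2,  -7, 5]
J_3(2) ⊕ J_2(2)

The characteristic polynomial is
  det(x·I − A) = x^5 - 10*x^4 + 40*x^3 - 80*x^2 + 80*x - 32 = (x - 2)^5

Eigenvalues and multiplicities (the geometric multiplicity of λ is n − rank(A − λI), which equals the number of Jordan blocks for λ):
  λ = 2: algebraic multiplicity = 5, geometric multiplicity = 2

Determining the block sizes for each eigenvalue:
  λ = 2: with am = 5 and gm = 2, the partition is not yet determined (e.g. several partitions of 5 into 2 parts exist). Let N = A − (2)·I. Computing rank(N^1) = 3, rank(N^2) = 1, rank(N^3) = 0; the number of blocks of size ≥ j is rank(N^{j−1}) − rank(N^j), giving [2, 2, 1]. So we have 1 block(s) of size 3, 1 block(s) of size 2 → block sizes [3, 2]

Assembling the blocks gives a Jordan form
J =
  [2, 1, 0, 0, 0]
  [0, 2, 1, 0, 0]
  [0, 0, 2, 0, 0]
  [0, 0, 0, 2, 1]
  [0, 0, 0, 0, 2]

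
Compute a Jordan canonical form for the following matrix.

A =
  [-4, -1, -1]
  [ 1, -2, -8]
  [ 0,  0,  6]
J_2(-3) ⊕ J_1(6)

The characteristic polynomial is
  det(x·I − A) = x^3 - 27*x - 54 = (x - 6)*(x + 3)^2

Eigenvalues and multiplicities (the geometric multiplicity of λ is n − rank(A − λI), which equals the number of Jordan blocks for λ):
  λ = -3: algebraic multiplicity = 2, geometric multiplicity = 1
  λ = 6: algebraic multiplicity = 1, geometric multiplicity = 1

Determining the block sizes for each eigenvalue:
  λ = -3: one block (gm = 1), so the single block has size am = 2 → block sizes [2]
  λ = 6: one block (gm = 1), so the single block has size am = 1 → block sizes [1]

Assembling the blocks gives a Jordan form
J =
  [-3,  1, 0]
  [ 0, -3, 0]
  [ 0,  0, 6]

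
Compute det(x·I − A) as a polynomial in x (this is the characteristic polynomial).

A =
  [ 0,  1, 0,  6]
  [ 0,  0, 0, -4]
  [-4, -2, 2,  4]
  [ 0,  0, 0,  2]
x^4 - 4*x^3 + 4*x^2

Expanding det(x·I − A) (e.g. by cofactor expansion or by noting that A is similar to its Jordan form J, which has the same characteristic polynomial as A) gives
  χ_A(x) = x^4 - 4*x^3 + 4*x^2
which factors as x^2*(x - 2)^2. The eigenvalues (with algebraic multiplicities) are λ = 0 with multiplicity 2, λ = 2 with multiplicity 2.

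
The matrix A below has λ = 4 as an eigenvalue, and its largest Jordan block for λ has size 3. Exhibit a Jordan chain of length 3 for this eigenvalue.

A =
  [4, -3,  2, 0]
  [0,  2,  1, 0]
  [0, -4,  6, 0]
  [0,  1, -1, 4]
A Jordan chain for λ = 4 of length 3:
v_1 = (-2, 0, 0, 2)ᵀ
v_2 = (-3, -2, -4, 1)ᵀ
v_3 = (0, 1, 0, 0)ᵀ

Let N = A − (4)·I. We want v_3 with N^3 v_3 = 0 but N^2 v_3 ≠ 0; then v_{j-1} := N · v_j for j = 3, …, 2.

Pick v_3 = (0, 1, 0, 0)ᵀ.
Then v_2 = N · v_3 = (-3, -2, -4, 1)ᵀ.
Then v_1 = N · v_2 = (-2, 0, 0, 2)ᵀ.

Sanity check: (A − (4)·I) v_1 = (0, 0, 0, 0)ᵀ = 0. ✓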